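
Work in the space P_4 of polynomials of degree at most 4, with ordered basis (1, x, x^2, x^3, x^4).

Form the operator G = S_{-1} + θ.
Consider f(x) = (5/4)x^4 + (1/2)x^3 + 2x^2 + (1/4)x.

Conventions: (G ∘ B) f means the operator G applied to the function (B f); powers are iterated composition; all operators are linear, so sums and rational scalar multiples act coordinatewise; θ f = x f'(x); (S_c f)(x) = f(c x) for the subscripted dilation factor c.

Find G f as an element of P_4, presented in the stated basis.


the image equals g(x) = (25/4)x^4 + x^3 + 6x^2

S_{-1} f = (5/4)x^4 - (1/2)x^3 + 2x^2 - (1/4)x
θ f = 5x^4 + (3/2)x^3 + 4x^2 + (1/4)x
(S_{-1} + θ) f = (25/4)x^4 + x^3 + 6x^2


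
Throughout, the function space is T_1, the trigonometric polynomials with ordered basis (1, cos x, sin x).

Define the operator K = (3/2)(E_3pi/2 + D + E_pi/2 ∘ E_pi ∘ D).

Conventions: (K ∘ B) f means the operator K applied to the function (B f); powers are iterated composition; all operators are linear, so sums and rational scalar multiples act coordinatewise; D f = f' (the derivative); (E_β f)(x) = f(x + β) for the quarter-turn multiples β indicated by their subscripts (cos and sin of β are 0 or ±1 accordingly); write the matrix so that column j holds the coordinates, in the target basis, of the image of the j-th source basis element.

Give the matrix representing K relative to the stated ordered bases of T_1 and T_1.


the matrix is [[3/2, 0, 0]; [0, 3/2, 0]; [0, 0, 3/2]] (rows listed top to bottom)

image of 1: 3/2
image of cos x: (3/2)cos x
image of sin x: (3/2)sin x
each image's coordinates form column j of the matrix


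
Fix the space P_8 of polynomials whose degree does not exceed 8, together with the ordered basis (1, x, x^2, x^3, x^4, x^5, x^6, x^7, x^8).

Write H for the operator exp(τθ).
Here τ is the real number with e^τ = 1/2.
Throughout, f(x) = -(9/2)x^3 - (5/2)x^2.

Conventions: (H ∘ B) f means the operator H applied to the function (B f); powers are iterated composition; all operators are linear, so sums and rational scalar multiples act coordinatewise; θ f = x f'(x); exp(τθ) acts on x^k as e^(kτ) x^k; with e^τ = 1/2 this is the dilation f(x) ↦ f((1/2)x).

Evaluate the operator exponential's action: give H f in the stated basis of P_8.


the image equals g(x) = -(9/16)x^3 - (5/8)x^2

exp(τθ) x^k = e^(kτ) x^k; with e^τ = 1/2 this sends x^k to (1/2)^k x^k
x^2 ↦ 1/4 x^2
x^3 ↦ 1/8 x^3
applying this coordinatewise to f: exp(τθ) f = -(9/16)x^3 - (5/8)x^2


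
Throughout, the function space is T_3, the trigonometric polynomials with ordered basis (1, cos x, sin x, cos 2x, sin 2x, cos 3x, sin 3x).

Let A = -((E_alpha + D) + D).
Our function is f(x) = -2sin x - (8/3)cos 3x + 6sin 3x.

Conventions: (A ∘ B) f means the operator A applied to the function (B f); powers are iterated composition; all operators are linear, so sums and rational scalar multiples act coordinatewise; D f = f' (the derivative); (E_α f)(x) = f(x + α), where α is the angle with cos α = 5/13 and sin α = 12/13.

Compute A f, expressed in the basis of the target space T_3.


the result is g(x) = (76/13)cos x + (10/13)sin x - (238652/6591)cos 3x - (20734/2197)sin 3x

E_alpha f = -(24/13)cos x - (10/13)sin x + (1376/6591)cos 3x - (14418/2197)sin 3x
D f = -2cos x + 18cos 3x + 8sin 3x
(E_alpha + D) f = -(50/13)cos x - (10/13)sin x + (120014/6591)cos 3x + (3158/2197)sin 3x
D f = -2cos x + 18cos 3x + 8sin 3x
((E_alpha + D) + D) f = -(76/13)cos x - (10/13)sin x + (238652/6591)cos 3x + (20734/2197)sin 3x
(-((E_alpha + D) + D)) f = (76/13)cos x + (10/13)sin x - (238652/6591)cos 3x - (20734/2197)sin 3x


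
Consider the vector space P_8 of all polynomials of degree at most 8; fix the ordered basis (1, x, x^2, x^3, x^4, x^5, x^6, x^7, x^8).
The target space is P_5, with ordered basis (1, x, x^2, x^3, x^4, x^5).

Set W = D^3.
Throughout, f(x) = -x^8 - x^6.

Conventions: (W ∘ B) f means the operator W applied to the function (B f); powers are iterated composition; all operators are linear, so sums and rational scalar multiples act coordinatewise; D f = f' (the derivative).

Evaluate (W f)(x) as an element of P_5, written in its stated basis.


the image equals g(x) = -336x^5 - 120x^3

D f = -8x^7 - 6x^5
D D f = -56x^6 - 30x^4
D D D f = -336x^5 - 120x^3


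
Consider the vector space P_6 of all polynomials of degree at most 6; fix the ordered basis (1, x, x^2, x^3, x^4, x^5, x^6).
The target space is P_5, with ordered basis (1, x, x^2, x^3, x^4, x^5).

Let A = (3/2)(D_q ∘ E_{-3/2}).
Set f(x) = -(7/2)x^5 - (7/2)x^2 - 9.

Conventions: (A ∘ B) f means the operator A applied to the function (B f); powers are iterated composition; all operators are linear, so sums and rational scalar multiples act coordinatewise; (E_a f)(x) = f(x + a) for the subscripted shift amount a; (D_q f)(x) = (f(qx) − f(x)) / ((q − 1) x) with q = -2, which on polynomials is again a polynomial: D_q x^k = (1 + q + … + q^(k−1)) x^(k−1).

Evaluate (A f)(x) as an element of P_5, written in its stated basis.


E_{-3/2} f = -(7/2)x^5 + (105/4)x^4 - (315/4)x^3 + (917/8)x^2 - (2499/32)x + 621/64
D_q E_{-3/2} f = -(77/2)x^4 - (525/4)x^3 - (945/4)x^2 - (917/8)x - 2499/32
((3/2)(D_q ∘ E_{-3/2})) f = -(231/4)x^4 - (1575/8)x^3 - (2835/8)x^2 - (2751/16)x - 7497/64

g(x) = -(231/4)x^4 - (1575/8)x^3 - (2835/8)x^2 - (2751/16)x - 7497/64


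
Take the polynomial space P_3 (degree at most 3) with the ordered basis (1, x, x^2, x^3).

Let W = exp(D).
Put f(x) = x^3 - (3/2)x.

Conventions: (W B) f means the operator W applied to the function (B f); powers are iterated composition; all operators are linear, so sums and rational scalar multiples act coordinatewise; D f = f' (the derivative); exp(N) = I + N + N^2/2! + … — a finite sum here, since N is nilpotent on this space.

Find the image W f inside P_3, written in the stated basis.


the image equals g(x) = x^3 + 3x^2 + (3/2)x - 1/2

order-1 term: 3x^2 - 3/2
order-2 term: 3x
order-3 term: 1
the series for exp(D) f terminates at order 3
exp(D) f = x^3 + 3x^2 + (3/2)x - 1/2


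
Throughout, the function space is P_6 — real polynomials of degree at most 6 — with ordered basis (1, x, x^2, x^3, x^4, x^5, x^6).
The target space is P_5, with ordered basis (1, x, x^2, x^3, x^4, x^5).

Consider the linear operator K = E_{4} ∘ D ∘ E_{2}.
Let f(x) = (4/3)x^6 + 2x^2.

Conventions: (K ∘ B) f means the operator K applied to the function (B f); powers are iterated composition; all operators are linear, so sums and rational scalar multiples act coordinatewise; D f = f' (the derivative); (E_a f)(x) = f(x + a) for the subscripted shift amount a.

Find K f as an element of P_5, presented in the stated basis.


the result is g(x) = 8x^5 + 240x^4 + 2880x^3 + 17280x^2 + 51844x + 62232

E_{2} f = (4/3)x^6 + 16x^5 + 80x^4 + (640/3)x^3 + 322x^2 + 264x + 280/3
D E_{2} f = 8x^5 + 80x^4 + 320x^3 + 640x^2 + 644x + 264
E_{4} D E_{2} f = 8x^5 + 240x^4 + 2880x^3 + 17280x^2 + 51844x + 62232


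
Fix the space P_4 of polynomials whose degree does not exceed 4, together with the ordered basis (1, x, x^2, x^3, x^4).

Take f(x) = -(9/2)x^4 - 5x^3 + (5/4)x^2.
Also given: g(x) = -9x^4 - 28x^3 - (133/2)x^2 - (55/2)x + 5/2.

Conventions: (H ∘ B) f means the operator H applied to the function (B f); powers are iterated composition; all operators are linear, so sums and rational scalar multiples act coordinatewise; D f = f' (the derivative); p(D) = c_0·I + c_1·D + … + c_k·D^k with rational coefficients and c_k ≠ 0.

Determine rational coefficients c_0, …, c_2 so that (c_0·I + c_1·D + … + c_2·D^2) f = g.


D^0 f = -(9/2)x^4 - 5x^3 + (5/4)x^2
D^1 f = -18x^3 - 15x^2 + (5/2)x
D^2 f = -54x^2 - 30x + 5/2
matching coefficients of g against c_0 f + c_1 Df + … from the top degree down determines the c_i
solution: c_0 = 2, c_1 = 1, c_2 = 1

p(D) = 2·I + D + D^2, i.e. c_0 = 2, c_1 = 1, c_2 = 1


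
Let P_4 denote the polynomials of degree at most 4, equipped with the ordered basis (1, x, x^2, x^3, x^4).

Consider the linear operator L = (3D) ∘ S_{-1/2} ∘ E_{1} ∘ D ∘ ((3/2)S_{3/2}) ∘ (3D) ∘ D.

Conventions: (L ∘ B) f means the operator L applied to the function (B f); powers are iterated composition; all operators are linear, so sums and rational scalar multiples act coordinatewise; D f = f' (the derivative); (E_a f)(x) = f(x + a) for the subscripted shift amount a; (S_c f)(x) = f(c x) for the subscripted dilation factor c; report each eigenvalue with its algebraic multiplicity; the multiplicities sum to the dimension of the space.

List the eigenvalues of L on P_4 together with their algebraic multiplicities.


λ = 0 (multiplicity 5)

image of 1: 0
image of x: 0
image of x^2: 0
image of x^3: 0
image of x^4: -729/2
the matrix is upper triangular; its diagonal is (0, 0, 0, 0, 0)
for a triangular matrix the eigenvalues are the diagonal entries, with algebraic multiplicity their repetition count


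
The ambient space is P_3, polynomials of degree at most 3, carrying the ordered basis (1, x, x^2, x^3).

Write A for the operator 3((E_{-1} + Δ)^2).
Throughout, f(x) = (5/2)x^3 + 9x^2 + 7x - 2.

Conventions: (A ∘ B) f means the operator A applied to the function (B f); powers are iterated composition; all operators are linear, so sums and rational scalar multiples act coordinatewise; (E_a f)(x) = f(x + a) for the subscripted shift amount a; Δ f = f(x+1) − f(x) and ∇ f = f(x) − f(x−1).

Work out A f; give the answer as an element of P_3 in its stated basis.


E_{-1} f = (5/2)x^3 + (3/2)x^2 - (7/2)x - 5/2
Δ f = (15/2)x^2 + (51/2)x + 37/2
(E_{-1} + Δ) f = (5/2)x^3 + 9x^2 + 22x + 16
E_{-1} (E_{-1} + Δ) f = (5/2)x^3 + (3/2)x^2 + (23/2)x + 1/2
Δ (E_{-1} + Δ) f = (15/2)x^2 + (51/2)x + 67/2
(E_{-1} + Δ) (E_{-1} + Δ) f = (5/2)x^3 + 9x^2 + 37x + 34
(3((E_{-1} + Δ)^2)) f = (15/2)x^3 + 27x^2 + 111x + 102

the image equals g(x) = (15/2)x^3 + 27x^2 + 111x + 102


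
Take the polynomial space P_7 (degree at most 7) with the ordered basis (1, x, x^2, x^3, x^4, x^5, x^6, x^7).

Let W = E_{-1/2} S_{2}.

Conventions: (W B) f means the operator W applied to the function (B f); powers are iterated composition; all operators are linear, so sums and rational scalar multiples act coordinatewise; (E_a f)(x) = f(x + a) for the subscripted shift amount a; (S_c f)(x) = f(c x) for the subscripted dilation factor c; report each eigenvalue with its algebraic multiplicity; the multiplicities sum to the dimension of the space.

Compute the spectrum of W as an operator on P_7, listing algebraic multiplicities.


image of 1: 1
image of x: 2x - 1
image of x^2: 4x^2 - 4x + 1
image of x^3: 8x^3 - 12x^2 + 6x - 1
image of x^4: 16x^4 - 32x^3 + 24x^2 - 8x + 1
image of x^5: 32x^5 - 80x^4 + 80x^3 - 40x^2 + 10x - 1
image of x^6: 64x^6 - 192x^5 + 240x^4 - 160x^3 + 60x^2 - 12x + 1
image of x^7: 128x^7 - 448x^6 + 672x^5 - 560x^4 + 280x^3 - 84x^2 + 14x - 1
the matrix is upper triangular; its diagonal is (1, 2, 4, 8, 16, 32, 64, 128)
for a triangular matrix the eigenvalues are the diagonal entries, with algebraic multiplicity their repetition count

λ = 1 (multiplicity 1), λ = 2 (multiplicity 1), λ = 4 (multiplicity 1), λ = 8 (multiplicity 1), λ = 16 (multiplicity 1), λ = 32 (multiplicity 1), λ = 64 (multiplicity 1), λ = 128 (multiplicity 1)


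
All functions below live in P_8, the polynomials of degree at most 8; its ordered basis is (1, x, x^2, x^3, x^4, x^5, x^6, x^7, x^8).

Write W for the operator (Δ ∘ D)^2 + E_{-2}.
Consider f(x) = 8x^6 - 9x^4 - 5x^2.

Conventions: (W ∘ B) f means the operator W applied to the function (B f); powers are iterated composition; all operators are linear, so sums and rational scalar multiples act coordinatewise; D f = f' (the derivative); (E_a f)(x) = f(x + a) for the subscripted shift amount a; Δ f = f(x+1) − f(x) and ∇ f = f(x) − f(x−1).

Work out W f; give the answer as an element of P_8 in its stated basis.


D f = 48x^5 - 36x^3 - 10x
Δ D f = 240x^4 + 480x^3 + 372x^2 + 132x + 2
D (Δ ∘ D) f = 960x^3 + 1440x^2 + 744x + 132
Δ D (Δ ∘ D) f = 2880x^2 + 5760x + 3144
E_{-2} f = 8x^6 - 96x^5 + 471x^4 - 1208x^3 + 1699x^2 - 1228x + 348
((Δ ∘ D)^2 + E_{-2}) f = 8x^6 - 96x^5 + 471x^4 - 1208x^3 + 4579x^2 + 4532x + 3492

g(x) = 8x^6 - 96x^5 + 471x^4 - 1208x^3 + 4579x^2 + 4532x + 3492


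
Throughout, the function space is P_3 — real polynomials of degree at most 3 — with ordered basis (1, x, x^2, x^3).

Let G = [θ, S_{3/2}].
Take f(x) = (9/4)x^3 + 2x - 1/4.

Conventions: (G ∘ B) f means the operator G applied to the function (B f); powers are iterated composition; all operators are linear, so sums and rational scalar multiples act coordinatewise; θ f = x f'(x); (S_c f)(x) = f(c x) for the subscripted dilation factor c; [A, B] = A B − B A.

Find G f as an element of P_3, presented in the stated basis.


g(x) = 0

S_{3/2} f = (243/32)x^3 + 3x - 1/4
θ S_{3/2} f = (729/32)x^3 + 3x
θ f = (27/4)x^3 + 2x
S_{3/2} θ f = (729/32)x^3 + 3x
[θ, S_{3/2}] f = 0


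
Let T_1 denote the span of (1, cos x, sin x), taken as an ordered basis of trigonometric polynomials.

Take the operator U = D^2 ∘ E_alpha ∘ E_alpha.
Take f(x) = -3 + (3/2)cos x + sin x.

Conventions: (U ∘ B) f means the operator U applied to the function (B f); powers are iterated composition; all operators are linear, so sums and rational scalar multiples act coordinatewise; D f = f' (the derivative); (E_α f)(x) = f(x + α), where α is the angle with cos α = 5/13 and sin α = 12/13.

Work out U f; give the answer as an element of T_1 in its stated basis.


g(x) = (9/26)cos x + (23/13)sin x

E_alpha f = -3 + (3/2)cos x - sin x
E_alpha E_alpha f = -3 - (9/26)cos x - (23/13)sin x
D (E_alpha ∘ E_alpha) f = -(23/13)cos x + (9/26)sin x
D D (E_alpha ∘ E_alpha) f = (9/26)cos x + (23/13)sin x


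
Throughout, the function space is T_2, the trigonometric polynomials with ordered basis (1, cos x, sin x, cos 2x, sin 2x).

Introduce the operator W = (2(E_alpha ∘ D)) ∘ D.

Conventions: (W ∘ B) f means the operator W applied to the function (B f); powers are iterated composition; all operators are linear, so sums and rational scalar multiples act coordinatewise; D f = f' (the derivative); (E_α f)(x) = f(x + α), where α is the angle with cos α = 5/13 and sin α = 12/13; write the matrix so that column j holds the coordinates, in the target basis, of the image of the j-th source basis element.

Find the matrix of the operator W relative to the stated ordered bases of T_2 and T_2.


the matrix is [[0, 0, 0, 0, 0]; [0, -10/13, -24/13, 0, 0]; [0, 24/13, -10/13, 0, 0]; [0, 0, 0, 952/169, -960/169]; [0, 0, 0, 960/169, 952/169]] (rows listed top to bottom)

image of 1: 0
image of cos x: -(10/13)cos x + (24/13)sin x
image of sin x: -(24/13)cos x - (10/13)sin x
image of cos 2x: (952/169)cos 2x + (960/169)sin 2x
image of sin 2x: -(960/169)cos 2x + (952/169)sin 2x
each image's coordinates form column j of the matrix


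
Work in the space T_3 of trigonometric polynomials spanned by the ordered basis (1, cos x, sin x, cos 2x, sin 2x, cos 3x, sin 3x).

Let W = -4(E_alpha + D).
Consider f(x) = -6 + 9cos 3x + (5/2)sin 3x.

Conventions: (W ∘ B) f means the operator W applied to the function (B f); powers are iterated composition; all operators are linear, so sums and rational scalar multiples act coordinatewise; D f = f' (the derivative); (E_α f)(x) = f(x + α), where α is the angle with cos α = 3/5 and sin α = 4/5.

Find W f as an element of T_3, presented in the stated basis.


the image equals g(x) = 24 + (22/125)cos 3x + (16254/125)sin 3x

E_alpha f = -6 - (943/125)cos 3x - (1377/250)sin 3x
D f = (15/2)cos 3x - 27sin 3x
(E_alpha + D) f = -6 - (11/250)cos 3x - (8127/250)sin 3x
(-4(E_alpha + D)) f = 24 + (22/125)cos 3x + (16254/125)sin 3x


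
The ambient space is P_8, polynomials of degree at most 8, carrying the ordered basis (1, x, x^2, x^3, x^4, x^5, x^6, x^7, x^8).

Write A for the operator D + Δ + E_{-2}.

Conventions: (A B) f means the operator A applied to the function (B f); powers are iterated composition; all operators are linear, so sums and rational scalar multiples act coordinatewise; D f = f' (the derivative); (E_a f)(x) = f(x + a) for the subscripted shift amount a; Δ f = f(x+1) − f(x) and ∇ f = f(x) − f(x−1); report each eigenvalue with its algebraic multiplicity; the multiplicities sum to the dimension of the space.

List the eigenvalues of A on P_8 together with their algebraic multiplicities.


image of 1: 1
image of x: x
image of x^2: x^2 + 5
image of x^3: x^3 + 15x - 7
image of x^4: x^4 + 30x^2 - 28x + 17
image of x^5: x^5 + 50x^3 - 70x^2 + 85x - 31
image of x^6: x^6 + 75x^4 - 140x^3 + 255x^2 - 186x + 65
image of x^7: x^7 + 105x^5 - 245x^4 + 595x^3 - 651x^2 + 455x - 127
image of x^8: x^8 + 140x^6 - 392x^5 + 1190x^4 - 1736x^3 + 1820x^2 - 1016x + 257
the matrix is upper triangular; its diagonal is (1, 1, 1, 1, 1, 1, 1, 1, 1)
for a triangular matrix the eigenvalues are the diagonal entries, with algebraic multiplicity their repetition count

λ = 1 (multiplicity 9)


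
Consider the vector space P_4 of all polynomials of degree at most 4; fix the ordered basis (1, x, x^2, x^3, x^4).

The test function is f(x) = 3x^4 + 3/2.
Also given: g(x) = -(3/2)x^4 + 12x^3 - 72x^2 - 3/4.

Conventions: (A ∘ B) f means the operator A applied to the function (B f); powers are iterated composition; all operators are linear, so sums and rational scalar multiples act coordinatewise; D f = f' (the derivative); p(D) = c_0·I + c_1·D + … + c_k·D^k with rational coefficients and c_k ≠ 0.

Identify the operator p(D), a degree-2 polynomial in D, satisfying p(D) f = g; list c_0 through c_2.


D^0 f = 3x^4 + 3/2
D^1 f = 12x^3
D^2 f = 36x^2
matching coefficients of g against c_0 f + c_1 Df + … from the top degree down determines the c_i
solution: c_0 = -1/2, c_1 = 1, c_2 = -2

c_0 = -1/2, c_1 = 1, c_2 = -2


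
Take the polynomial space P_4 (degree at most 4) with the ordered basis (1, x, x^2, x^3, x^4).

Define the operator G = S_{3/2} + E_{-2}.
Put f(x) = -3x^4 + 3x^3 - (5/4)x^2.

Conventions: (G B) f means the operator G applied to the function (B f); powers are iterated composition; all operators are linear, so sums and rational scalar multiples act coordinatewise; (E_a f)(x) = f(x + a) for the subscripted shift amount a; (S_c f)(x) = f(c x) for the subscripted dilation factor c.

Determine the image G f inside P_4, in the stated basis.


S_{3/2} f = -(243/16)x^4 + (81/8)x^3 - (45/16)x^2
E_{-2} f = -3x^4 + 27x^3 - (365/4)x^2 + 137x - 77
(S_{3/2} + E_{-2}) f = -(291/16)x^4 + (297/8)x^3 - (1505/16)x^2 + 137x - 77

g(x) = -(291/16)x^4 + (297/8)x^3 - (1505/16)x^2 + 137x - 77


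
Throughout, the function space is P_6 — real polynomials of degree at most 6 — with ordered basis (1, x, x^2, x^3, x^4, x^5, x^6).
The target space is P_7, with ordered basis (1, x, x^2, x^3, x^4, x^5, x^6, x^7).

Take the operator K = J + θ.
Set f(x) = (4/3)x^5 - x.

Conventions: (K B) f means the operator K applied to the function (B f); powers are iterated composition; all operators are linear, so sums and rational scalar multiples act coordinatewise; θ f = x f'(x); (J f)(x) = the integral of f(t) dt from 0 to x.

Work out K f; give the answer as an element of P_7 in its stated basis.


J f = (2/9)x^6 - (1/2)x^2
θ f = (20/3)x^5 - x
(J + θ) f = (2/9)x^6 + (20/3)x^5 - (1/2)x^2 - x

the image equals g(x) = (2/9)x^6 + (20/3)x^5 - (1/2)x^2 - x


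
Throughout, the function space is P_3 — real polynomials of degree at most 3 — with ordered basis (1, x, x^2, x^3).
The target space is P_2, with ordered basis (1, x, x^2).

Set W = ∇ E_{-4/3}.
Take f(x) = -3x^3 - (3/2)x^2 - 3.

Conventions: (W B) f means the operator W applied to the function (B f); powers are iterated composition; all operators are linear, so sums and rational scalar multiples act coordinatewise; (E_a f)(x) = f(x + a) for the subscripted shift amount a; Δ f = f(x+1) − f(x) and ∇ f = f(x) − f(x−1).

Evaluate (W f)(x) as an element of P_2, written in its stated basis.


E_{-4/3} f = -3x^3 + (21/2)x^2 - 12x + 13/9
∇ E_{-4/3} f = -9x^2 + 30x - 51/2

g(x) = -9x^2 + 30x - 51/2


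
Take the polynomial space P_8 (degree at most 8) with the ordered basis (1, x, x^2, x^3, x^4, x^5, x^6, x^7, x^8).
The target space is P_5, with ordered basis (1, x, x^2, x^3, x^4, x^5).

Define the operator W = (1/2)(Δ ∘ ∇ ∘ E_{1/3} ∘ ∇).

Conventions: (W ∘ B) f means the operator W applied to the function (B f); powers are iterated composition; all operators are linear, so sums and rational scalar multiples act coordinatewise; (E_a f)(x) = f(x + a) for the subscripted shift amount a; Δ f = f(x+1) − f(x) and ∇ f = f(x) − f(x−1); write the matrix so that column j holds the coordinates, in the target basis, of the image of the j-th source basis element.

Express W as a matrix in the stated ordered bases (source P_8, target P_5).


image of 1: 0
image of x: 0
image of x^2: 0
image of x^3: 3
image of x^4: 12x - 2
image of x^5: 30x^2 - 10x + 25/3
image of x^6: 60x^3 - 30x^2 + 50x - 70/9
image of x^7: 105x^4 - 70x^3 + 175x^2 - (490/9)x + 581/27
image of x^8: 168x^5 - 140x^4 + (1400/3)x^3 - (1960/9)x^2 + (4648/27)x - 2002/81
each image's coordinates form column j of the matrix

the matrix is [[0, 0, 0, 3, -2, 25/3, -70/9, 581/27, -2002/81]; [0, 0, 0, 0, 12, -10, 50, -490/9, 4648/27]; [0, 0, 0, 0, 0, 30, -30, 175, -1960/9]; [0, 0, 0, 0, 0, 0, 60, -70, 1400/3]; [0, 0, 0, 0, 0, 0, 0, 105, -140]; [0, 0, 0, 0, 0, 0, 0, 0, 168]] (rows listed top to bottom)


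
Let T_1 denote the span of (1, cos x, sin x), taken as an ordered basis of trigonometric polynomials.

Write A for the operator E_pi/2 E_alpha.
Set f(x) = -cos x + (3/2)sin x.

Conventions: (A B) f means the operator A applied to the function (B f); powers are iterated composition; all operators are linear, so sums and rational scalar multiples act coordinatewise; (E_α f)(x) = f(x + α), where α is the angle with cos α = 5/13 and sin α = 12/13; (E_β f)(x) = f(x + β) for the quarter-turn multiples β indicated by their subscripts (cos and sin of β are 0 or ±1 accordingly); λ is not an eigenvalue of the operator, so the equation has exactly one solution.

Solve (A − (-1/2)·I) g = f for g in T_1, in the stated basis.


the result is g(x) = -(8/17)cos x - (53/17)sin x

write g with unknown coordinates in the stated basis and equate coefficients in (A − (-1/2)·I) g = f
solving from the highest basis element down gives g = -(8/17)cos x - (53/17)sin x
check: A g = -(13/17)cos x + (52/17)sin x
so A g − (-1/2)·g = -cos x + (3/2)sin x = f ✓


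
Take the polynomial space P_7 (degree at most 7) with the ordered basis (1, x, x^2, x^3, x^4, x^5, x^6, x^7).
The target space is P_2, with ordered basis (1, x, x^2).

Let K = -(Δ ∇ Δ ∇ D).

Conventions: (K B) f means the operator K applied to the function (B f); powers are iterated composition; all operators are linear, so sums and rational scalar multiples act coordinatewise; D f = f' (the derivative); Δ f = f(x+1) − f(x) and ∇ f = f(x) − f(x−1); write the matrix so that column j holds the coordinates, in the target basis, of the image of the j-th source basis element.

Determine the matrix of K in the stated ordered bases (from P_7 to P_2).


the matrix is [[0, 0, 0, 0, 0, -120, 0, -840]; [0, 0, 0, 0, 0, 0, -720, 0]; [0, 0, 0, 0, 0, 0, 0, -2520]] (rows listed top to bottom)

image of 1: 0
image of x: 0
image of x^2: 0
image of x^3: 0
image of x^4: 0
image of x^5: -120
image of x^6: -720x
image of x^7: -2520x^2 - 840
each image's coordinates form column j of the matrix


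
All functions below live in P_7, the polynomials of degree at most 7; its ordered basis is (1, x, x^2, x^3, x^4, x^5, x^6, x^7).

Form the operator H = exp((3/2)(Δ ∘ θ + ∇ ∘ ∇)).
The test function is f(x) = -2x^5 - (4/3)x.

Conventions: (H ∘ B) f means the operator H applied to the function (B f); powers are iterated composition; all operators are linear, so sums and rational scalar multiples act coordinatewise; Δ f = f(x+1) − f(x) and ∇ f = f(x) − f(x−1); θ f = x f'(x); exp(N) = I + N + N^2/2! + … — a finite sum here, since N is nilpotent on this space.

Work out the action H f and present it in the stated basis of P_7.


order-1 term: -75x^4 - 210x^3 + 30x^2 - 285x + 73
order-2 term: -900x^3 - (6885/2)x^2 - (3645/2)x - 2655/4
order-3 term: -4050x^2 - 13635x - 25785/4
order-4 term: -6075x - 89505/8
order-5 term: -3645/2
the series for exp((3/2)(Δ ∘ θ + ∇ ∘ ∇)) f terminates at order 5
exp((3/2)(Δ ∘ θ + ∇ ∘ ∇)) f = -2x^5 - 75x^4 - 1110x^3 - (14925/2)x^2 - (130913/6)x - 160381/8

the image equals g(x) = -2x^5 - 75x^4 - 1110x^3 - (14925/2)x^2 - (130913/6)x - 160381/8


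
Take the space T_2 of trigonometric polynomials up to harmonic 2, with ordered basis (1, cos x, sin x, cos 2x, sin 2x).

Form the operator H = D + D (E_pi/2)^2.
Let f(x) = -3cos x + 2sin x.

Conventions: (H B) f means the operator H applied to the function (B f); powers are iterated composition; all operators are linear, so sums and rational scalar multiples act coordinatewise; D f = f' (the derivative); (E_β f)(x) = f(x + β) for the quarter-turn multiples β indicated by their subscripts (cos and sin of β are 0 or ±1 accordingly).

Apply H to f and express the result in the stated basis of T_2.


the image equals g(x) = 0

D f = 2cos x + 3sin x
E_pi/2 f = 2cos x + 3sin x
E_pi/2 E_pi/2 f = 3cos x - 2sin x
D (E_pi/2)^2 f = -2cos x - 3sin x
(D + D (E_pi/2)^2) f = 0


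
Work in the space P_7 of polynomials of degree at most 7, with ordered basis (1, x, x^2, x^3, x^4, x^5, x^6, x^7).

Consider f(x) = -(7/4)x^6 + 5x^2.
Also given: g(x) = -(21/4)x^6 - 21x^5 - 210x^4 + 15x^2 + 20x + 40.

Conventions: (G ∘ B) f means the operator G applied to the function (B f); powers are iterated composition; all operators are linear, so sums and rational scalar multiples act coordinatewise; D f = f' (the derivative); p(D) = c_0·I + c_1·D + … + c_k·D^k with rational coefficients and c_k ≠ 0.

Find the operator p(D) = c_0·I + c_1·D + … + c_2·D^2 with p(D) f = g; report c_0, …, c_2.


D^0 f = -(7/4)x^6 + 5x^2
D^1 f = -(21/2)x^5 + 10x
D^2 f = -(105/2)x^4 + 10
matching coefficients of g against c_0 f + c_1 Df + … from the top degree down determines the c_i
solution: c_0 = 3, c_1 = 2, c_2 = 4

p(D) = 3·I + 2·D + 4·D^2, i.e. c_0 = 3, c_1 = 2, c_2 = 4


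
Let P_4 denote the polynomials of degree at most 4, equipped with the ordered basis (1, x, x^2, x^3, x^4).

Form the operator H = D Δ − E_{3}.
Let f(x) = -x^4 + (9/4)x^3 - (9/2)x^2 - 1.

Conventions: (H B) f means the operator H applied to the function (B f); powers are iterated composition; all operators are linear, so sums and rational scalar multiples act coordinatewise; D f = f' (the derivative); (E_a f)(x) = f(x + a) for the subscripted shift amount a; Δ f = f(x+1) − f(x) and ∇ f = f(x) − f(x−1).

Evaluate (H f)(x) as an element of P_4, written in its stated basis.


Δ f = -4x^3 + (3/4)x^2 - (25/4)x - 13/4
D Δ f = -12x^2 + (3/2)x - 25/4
E_{3} f = -x^4 - (39/4)x^3 - (153/4)x^2 - (297/4)x - 247/4
(-E_{3}) f = x^4 + (39/4)x^3 + (153/4)x^2 + (297/4)x + 247/4
(D Δ − E_{3}) f = x^4 + (39/4)x^3 + (105/4)x^2 + (303/4)x + 111/2

g(x) = x^4 + (39/4)x^3 + (105/4)x^2 + (303/4)x + 111/2


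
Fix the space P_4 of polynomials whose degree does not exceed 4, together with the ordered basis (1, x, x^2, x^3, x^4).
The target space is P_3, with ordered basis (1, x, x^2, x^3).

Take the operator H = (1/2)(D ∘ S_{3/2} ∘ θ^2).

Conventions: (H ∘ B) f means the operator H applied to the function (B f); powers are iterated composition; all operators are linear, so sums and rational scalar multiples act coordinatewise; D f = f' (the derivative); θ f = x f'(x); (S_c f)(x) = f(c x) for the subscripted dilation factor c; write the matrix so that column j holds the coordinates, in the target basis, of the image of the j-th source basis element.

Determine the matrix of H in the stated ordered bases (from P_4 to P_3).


image of 1: 0
image of x: 3/4
image of x^2: 9x
image of x^3: (729/16)x^2
image of x^4: 162x^3
each image's coordinates form column j of the matrix

the matrix is [[0, 3/4, 0, 0, 0]; [0, 0, 9, 0, 0]; [0, 0, 0, 729/16, 0]; [0, 0, 0, 0, 162]] (rows listed top to bottom)


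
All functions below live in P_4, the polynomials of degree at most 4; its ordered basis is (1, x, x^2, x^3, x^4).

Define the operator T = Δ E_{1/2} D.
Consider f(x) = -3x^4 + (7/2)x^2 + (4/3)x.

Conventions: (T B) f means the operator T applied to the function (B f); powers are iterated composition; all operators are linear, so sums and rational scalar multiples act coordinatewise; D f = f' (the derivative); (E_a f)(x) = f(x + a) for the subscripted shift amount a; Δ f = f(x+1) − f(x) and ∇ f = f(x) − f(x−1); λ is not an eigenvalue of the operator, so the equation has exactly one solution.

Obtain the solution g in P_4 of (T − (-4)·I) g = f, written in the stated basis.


the image equals g(x) = -(3/4)x^4 + (25/8)x^2 + (29/6)x + 7/8

write g with unknown coordinates in the stated basis and equate coefficients in (T − (-4)·I) g = f
solving from the highest basis element down gives g = -(3/4)x^4 + (25/8)x^2 + (29/6)x + 7/8
check: T g = -9x^2 - 18x - 7/2
so T g − (-4)·g = -3x^4 + (7/2)x^2 + (4/3)x = f ✓


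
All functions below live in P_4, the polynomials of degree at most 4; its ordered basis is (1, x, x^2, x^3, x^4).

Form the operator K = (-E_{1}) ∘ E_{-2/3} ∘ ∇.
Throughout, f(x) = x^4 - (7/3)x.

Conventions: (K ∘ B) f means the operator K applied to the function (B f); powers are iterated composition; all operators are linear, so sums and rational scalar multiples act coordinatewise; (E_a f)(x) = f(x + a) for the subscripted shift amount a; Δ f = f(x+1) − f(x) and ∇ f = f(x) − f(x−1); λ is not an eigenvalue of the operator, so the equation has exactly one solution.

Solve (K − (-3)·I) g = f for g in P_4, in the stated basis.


the result is g(x) = (1/3)x^4 + (4/9)x^3 + (2/9)x^2 - (17/27)x - 50/243

write g with unknown coordinates in the stated basis and equate coefficients in (K − (-3)·I) g = f
solving from the highest basis element down gives g = (1/3)x^4 + (4/9)x^3 + (2/9)x^2 - (17/27)x - 50/243
check: K g = -(4/3)x^3 - (2/3)x^2 - (4/9)x + 50/81
so K g − (-3)·g = x^4 - (7/3)x = f ✓


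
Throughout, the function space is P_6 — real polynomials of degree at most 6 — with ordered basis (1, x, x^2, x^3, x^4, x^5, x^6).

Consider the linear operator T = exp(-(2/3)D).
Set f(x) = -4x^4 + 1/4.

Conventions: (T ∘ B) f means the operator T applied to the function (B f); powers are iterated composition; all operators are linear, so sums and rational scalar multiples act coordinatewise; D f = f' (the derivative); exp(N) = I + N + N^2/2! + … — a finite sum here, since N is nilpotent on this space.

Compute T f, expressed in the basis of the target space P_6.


g(x) = -4x^4 + (32/3)x^3 - (32/3)x^2 + (128/27)x - 175/324

order-1 term: (32/3)x^3
order-2 term: -(32/3)x^2
order-3 term: (128/27)x
order-4 term: -64/81
the series for exp(-(2/3)D) f terminates at order 4
exp(-(2/3)D) f = -4x^4 + (32/3)x^3 - (32/3)x^2 + (128/27)x - 175/324


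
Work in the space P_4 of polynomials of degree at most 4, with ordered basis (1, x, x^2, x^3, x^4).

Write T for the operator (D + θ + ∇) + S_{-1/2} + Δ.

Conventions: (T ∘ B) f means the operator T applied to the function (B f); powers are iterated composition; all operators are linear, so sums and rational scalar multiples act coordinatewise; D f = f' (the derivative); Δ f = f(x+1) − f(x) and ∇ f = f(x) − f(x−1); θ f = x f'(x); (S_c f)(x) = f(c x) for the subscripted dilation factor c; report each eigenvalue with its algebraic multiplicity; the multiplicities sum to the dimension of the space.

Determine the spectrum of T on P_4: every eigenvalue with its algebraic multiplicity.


image of 1: 1
image of x: (1/2)x + 3
image of x^2: (9/4)x^2 + 6x
image of x^3: (23/8)x^3 + 9x^2 + 2
image of x^4: (65/16)x^4 + 12x^3 + 8x
the matrix is upper triangular; its diagonal is (1, 1/2, 9/4, 23/8, 65/16)
for a triangular matrix the eigenvalues are the diagonal entries, with algebraic multiplicity their repetition count

λ = 1/2 (multiplicity 1), λ = 1 (multiplicity 1), λ = 9/4 (multiplicity 1), λ = 23/8 (multiplicity 1), λ = 65/16 (multiplicity 1)


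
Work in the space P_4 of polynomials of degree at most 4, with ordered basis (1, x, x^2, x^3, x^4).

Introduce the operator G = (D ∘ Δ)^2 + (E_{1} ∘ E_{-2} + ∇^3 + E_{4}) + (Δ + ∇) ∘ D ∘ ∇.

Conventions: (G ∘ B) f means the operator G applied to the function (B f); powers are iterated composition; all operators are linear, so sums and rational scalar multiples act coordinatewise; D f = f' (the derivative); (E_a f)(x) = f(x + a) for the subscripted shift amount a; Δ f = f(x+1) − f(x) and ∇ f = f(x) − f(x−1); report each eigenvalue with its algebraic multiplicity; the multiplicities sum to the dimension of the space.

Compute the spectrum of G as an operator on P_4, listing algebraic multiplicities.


λ = 2 (multiplicity 5)

image of 1: 2
image of x: 2x + 3
image of x^2: 2x^2 + 6x + 17
image of x^3: 2x^3 + 9x^2 + 51x + 81
image of x^4: 2x^4 + 12x^3 + 102x^2 + 324x + 221
the matrix is upper triangular; its diagonal is (2, 2, 2, 2, 2)
for a triangular matrix the eigenvalues are the diagonal entries, with algebraic multiplicity their repetition count


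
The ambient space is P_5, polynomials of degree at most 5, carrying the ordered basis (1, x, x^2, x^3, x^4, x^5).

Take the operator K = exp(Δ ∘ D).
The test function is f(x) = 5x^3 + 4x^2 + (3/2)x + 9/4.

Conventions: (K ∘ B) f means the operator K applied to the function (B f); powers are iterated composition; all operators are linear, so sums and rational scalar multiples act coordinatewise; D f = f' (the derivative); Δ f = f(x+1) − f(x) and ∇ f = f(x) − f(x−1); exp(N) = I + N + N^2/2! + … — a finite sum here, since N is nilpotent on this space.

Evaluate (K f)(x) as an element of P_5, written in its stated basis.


order-1 term: 30x + 23
the series for exp(Δ ∘ D) f terminates at order 1
exp(Δ ∘ D) f = 5x^3 + 4x^2 + (63/2)x + 101/4

the image equals g(x) = 5x^3 + 4x^2 + (63/2)x + 101/4


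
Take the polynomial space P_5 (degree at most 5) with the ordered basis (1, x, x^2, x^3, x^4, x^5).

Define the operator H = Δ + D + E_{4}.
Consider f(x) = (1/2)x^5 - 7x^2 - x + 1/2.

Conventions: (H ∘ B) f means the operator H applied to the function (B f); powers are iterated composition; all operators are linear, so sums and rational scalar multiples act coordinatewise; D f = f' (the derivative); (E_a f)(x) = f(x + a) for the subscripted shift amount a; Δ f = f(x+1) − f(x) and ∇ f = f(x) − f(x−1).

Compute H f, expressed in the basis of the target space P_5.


Δ f = (5/2)x^4 + 5x^3 + 5x^2 - (23/2)x - 15/2
D f = (5/2)x^4 - 14x - 1
E_{4} f = (1/2)x^5 + 10x^4 + 80x^3 + 313x^2 + 583x + 793/2
(Δ + D + E_{4}) f = (1/2)x^5 + 15x^4 + 85x^3 + 318x^2 + (1115/2)x + 388

g(x) = (1/2)x^5 + 15x^4 + 85x^3 + 318x^2 + (1115/2)x + 388


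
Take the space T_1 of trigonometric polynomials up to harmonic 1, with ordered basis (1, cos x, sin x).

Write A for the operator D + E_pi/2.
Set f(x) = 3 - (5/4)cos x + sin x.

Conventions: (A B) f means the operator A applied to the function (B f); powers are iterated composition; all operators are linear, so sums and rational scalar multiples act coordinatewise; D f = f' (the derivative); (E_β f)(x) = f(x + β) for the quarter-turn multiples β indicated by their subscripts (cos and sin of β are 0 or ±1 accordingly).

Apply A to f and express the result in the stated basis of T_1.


the image equals g(x) = 3 + 2cos x + (5/2)sin x

D f = cos x + (5/4)sin x
E_pi/2 f = 3 + cos x + (5/4)sin x
(D + E_pi/2) f = 3 + 2cos x + (5/2)sin x


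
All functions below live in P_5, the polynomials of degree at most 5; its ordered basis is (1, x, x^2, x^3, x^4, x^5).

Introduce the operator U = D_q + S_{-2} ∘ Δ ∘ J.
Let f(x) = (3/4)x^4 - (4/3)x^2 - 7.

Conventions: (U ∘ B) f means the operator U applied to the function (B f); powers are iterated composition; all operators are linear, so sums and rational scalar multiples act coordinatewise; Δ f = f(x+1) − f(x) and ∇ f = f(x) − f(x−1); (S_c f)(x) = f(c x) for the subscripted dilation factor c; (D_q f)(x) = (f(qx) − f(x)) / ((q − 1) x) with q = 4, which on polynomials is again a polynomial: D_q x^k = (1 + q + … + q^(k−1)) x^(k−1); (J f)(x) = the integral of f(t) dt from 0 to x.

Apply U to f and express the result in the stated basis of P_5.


g(x) = 12x^4 + (207/4)x^3 + (2/3)x^2 - (11/2)x - 1313/180

D_q f = (255/4)x^3 - (20/3)x
J f = (3/20)x^5 - (4/9)x^3 - 7x
Δ J f = (3/4)x^4 + (3/2)x^3 + (1/6)x^2 - (7/12)x - 1313/180
S_{-2} Δ J f = 12x^4 - 12x^3 + (2/3)x^2 + (7/6)x - 1313/180
(D_q + S_{-2} ∘ Δ ∘ J) f = 12x^4 + (207/4)x^3 + (2/3)x^2 - (11/2)x - 1313/180


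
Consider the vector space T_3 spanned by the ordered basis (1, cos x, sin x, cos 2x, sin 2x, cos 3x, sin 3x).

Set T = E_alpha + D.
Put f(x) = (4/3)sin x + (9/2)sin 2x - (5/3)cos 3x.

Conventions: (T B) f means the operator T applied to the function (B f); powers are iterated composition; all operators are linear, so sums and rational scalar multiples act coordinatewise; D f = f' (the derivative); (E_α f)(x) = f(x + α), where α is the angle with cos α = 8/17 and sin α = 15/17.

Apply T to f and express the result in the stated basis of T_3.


E_alpha f = (20/17)cos x + (32/51)sin x + (1080/289)cos 2x - (1449/578)sin 2x + (24440/14739)cos 3x - (825/4913)sin 3x
D f = (4/3)cos x + 9cos 2x + 5sin 3x
(E_alpha + D) f = (128/51)cos x + (32/51)sin x + (3681/289)cos 2x - (1449/578)sin 2x + (24440/14739)cos 3x + (23740/4913)sin 3x

the result is g(x) = (128/51)cos x + (32/51)sin x + (3681/289)cos 2x - (1449/578)sin 2x + (24440/14739)cos 3x + (23740/4913)sin 3x


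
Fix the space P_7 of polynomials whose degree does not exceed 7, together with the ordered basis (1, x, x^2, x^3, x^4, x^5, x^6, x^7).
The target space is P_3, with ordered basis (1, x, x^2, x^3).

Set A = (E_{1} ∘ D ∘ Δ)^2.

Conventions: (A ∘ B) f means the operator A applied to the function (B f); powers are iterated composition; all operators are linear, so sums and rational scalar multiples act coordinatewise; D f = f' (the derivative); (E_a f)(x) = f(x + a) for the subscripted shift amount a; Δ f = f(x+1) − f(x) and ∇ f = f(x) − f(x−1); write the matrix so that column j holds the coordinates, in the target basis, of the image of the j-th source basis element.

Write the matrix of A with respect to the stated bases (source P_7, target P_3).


image of 1: 0
image of x: 0
image of x^2: 0
image of x^3: 0
image of x^4: 24
image of x^5: 120x + 360
image of x^6: 360x^2 + 2160x + 3300
image of x^7: 840x^3 + 7560x^2 + 23100x + 23940
each image's coordinates form column j of the matrix

the matrix is [[0, 0, 0, 0, 24, 360, 3300, 23940]; [0, 0, 0, 0, 0, 120, 2160, 23100]; [0, 0, 0, 0, 0, 0, 360, 7560]; [0, 0, 0, 0, 0, 0, 0, 840]] (rows listed top to bottom)


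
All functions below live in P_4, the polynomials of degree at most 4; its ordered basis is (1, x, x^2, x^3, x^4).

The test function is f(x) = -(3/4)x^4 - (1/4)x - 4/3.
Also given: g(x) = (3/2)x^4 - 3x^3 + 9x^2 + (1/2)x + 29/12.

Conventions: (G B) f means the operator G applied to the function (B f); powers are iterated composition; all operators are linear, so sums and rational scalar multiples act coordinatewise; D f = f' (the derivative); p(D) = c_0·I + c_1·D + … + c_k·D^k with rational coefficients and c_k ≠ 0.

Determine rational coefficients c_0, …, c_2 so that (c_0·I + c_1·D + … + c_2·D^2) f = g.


c_0 = -2, c_1 = 1, c_2 = -1

D^0 f = -(3/4)x^4 - (1/4)x - 4/3
D^1 f = -3x^3 - 1/4
D^2 f = -9x^2
matching coefficients of g against c_0 f + c_1 Df + … from the top degree down determines the c_i
solution: c_0 = -2, c_1 = 1, c_2 = -1


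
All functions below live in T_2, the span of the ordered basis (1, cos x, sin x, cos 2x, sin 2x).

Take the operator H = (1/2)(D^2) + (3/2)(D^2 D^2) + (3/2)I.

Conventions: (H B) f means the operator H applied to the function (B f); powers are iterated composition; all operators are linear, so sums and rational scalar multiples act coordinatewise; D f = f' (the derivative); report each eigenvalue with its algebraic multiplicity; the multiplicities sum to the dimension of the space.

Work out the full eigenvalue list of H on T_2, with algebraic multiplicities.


λ = 3/2 (multiplicity 1), λ = 5/2 (multiplicity 2), λ = 47/2 (multiplicity 2)

image of 1: 3/2
image of cos x: (5/2)cos x
image of sin x: (5/2)sin x
image of cos 2x: (47/2)cos 2x
image of sin 2x: (47/2)sin 2x
the matrix is diagonal; its diagonal is (3/2, 5/2, 5/2, 47/2, 47/2)
for a triangular matrix the eigenvalues are the diagonal entries, with algebraic multiplicity their repetition count
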